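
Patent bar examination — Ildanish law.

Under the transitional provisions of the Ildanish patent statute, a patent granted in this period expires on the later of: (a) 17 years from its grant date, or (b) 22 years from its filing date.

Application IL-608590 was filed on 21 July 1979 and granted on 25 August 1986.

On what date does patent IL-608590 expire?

August 25, 2003

(a) grant + 17 years → 25 August 2003.
(b) filing + 22 years → 21 July 2001.
Later of the two: 25 August 2003.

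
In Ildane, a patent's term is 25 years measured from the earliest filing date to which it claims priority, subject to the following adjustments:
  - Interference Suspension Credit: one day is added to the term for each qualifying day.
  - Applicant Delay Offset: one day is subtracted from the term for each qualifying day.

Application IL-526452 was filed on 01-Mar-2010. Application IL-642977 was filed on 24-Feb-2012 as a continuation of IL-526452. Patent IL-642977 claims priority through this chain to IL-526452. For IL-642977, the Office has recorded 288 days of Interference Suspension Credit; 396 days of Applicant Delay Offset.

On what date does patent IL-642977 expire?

Earliest priority filing: 1 March 2010.
Base term: 1 March 2010 + 25 years → 1 March 2035.
Interference Suspension Credit: +288 days → 14 December 2035.
Applicant Delay Offset: −396 days → 13 November 2034.

2034-11-13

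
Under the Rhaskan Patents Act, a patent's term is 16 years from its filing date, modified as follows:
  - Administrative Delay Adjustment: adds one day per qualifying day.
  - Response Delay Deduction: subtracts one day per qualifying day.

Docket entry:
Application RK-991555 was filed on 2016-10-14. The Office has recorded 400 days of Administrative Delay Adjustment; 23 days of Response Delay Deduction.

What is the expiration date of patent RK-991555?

October 26, 2033

Base term: filing date + 16 years → 14 October 2032.
Administrative Delay Adjustment: +400 days → 18 November 2033.
Response Delay Deduction: −23 days → 26 October 2033.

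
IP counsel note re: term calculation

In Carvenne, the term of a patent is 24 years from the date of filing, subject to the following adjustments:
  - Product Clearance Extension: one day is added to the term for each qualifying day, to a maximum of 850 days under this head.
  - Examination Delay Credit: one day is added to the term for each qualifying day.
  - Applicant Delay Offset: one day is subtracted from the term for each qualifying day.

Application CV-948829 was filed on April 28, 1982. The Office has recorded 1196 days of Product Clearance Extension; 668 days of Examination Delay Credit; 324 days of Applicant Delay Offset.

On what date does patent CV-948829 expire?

Base term: filing date + 24 years → 28 April 2006.
Product Clearance Extension: 1196 days claimed exceeds the 850-day cap, so +850 days → 25 August 2008.
Examination Delay Credit: +668 days → 24 June 2010.
Applicant Delay Offset: −324 days → 4 August 2009.

2009-08-04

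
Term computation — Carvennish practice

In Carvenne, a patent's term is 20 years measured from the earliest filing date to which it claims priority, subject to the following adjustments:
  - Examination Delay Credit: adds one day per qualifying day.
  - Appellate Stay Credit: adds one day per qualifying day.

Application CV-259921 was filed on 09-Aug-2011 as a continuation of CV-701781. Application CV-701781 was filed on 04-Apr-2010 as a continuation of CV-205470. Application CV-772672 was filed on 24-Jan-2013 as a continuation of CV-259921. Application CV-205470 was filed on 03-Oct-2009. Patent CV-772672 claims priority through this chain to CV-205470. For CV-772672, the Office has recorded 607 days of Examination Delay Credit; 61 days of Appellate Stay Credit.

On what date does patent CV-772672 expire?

Earliest priority filing: 3 October 2009.
Base term: 3 October 2009 + 20 years → 3 October 2029.
Examination Delay Credit: +607 days → 2 June 2031.
Appellate Stay Credit: +61 days → 2 August 2031.

2031-08-02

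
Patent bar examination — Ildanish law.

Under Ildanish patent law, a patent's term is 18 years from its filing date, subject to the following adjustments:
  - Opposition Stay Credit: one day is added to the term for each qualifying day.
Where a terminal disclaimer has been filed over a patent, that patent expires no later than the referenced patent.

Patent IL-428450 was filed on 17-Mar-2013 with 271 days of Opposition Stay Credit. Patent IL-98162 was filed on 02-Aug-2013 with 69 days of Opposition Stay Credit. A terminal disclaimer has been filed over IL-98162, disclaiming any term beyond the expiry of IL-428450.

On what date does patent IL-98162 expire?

Natural term of IL-98162:
  Base: filing + 18 years → 2 August 2031.
  Opposition Stay Credit: +69 days → 10 October 2031.
Expiry of referenced patent IL-428450:
  Base: filing + 18 years → 17 March 2031.
  Opposition Stay Credit: +271 days → 13 December 2031.
Terminal disclaimer: IL-98162 expires on the earlier of 10 October 2031 and 13 December 2031.

2031-10-10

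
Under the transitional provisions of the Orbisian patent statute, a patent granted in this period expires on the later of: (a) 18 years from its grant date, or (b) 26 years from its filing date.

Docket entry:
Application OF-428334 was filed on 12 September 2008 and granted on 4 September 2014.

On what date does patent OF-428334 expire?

September 12, 2034

(a) grant + 18 years → 4 September 2032.
(b) filing + 26 years → 12 September 2034.
Later of the two: 12 September 2034.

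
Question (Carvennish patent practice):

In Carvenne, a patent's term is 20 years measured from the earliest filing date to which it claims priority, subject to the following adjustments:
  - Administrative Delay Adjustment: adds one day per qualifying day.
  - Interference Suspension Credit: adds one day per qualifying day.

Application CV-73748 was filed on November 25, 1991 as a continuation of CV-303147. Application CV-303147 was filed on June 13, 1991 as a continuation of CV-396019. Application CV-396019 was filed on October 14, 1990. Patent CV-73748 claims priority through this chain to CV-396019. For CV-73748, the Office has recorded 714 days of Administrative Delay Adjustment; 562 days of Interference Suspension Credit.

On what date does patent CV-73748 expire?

2014-04-12

Earliest priority filing: 14 October 1990.
Base term: 14 October 1990 + 20 years → 14 October 2010.
Administrative Delay Adjustment: +714 days → 27 September 2012.
Interference Suspension Credit: +562 days → 12 April 2014.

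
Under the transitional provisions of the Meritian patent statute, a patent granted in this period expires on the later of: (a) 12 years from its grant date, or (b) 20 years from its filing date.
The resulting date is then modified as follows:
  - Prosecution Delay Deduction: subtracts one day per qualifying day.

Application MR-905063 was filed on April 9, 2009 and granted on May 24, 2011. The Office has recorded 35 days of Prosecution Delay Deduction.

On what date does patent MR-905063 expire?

March 5, 2029

(a) grant + 12 years → 24 May 2023.
(b) filing + 20 years → 9 April 2029.
Later of the two: 9 April 2029.
Prosecution Delay Deduction: −35 days → 5 March 2029.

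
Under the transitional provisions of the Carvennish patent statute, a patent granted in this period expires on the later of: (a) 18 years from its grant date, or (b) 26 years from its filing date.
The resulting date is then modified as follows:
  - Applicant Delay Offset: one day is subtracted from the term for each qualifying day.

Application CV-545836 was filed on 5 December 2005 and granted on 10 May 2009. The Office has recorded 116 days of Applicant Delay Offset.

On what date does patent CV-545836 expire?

August 11, 2031

(a) grant + 18 years → 10 May 2027.
(b) filing + 26 years → 5 December 2031.
Later of the two: 5 December 2031.
Applicant Delay Offset: −116 days → 11 August 2031.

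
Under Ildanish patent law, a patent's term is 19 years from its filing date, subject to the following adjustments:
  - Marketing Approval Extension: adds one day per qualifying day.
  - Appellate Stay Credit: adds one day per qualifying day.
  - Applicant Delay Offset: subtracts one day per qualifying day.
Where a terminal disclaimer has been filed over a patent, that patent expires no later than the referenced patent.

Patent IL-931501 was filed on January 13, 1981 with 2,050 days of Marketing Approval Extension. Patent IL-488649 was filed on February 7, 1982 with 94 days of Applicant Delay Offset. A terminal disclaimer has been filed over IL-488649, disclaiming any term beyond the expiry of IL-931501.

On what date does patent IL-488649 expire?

2000-11-05

Natural term of IL-488649:
  Base: filing + 19 years → 7 February 2001.
  Applicant Delay Offset: −94 days → 5 November 2000.
Expiry of referenced patent IL-931501:
  Base: filing + 19 years → 13 January 2000.
  Marketing Approval Extension: +2050 days → 24 August 2005.
Terminal disclaimer: IL-488649 expires on the earlier of 5 November 2000 and 24 August 2005.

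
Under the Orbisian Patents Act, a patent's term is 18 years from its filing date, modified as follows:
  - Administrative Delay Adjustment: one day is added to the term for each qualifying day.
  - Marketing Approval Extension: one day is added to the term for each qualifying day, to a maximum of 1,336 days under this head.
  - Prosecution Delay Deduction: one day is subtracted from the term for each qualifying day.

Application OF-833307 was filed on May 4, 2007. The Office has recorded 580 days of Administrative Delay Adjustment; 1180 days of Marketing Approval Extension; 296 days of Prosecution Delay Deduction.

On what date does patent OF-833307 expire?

Base term: filing date + 18 years → 4 May 2025.
Administrative Delay Adjustment: +580 days → 5 December 2026.
Marketing Approval Extension: 1180 days (within the 1336-day cap) → +1180 days → 27 February 2030.
Prosecution Delay Deduction: −296 days → 7 May 2029.

May 7, 2029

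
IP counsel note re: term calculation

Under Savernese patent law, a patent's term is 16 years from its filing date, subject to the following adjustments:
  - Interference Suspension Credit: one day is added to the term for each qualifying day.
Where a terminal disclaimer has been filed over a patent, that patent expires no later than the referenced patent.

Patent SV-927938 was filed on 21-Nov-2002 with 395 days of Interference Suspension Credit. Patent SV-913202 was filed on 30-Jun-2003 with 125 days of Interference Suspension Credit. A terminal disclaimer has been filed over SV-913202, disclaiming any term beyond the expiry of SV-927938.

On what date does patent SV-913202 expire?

2019-11-02

Natural term of SV-913202:
  Base: filing + 16 years → 30 June 2019.
  Interference Suspension Credit: +125 days → 2 November 2019.
Expiry of referenced patent SV-927938:
  Base: filing + 16 years → 21 November 2018.
  Interference Suspension Credit: +395 days → 21 December 2019.
Terminal disclaimer: SV-913202 expires on the earlier of 2 November 2019 and 21 December 2019.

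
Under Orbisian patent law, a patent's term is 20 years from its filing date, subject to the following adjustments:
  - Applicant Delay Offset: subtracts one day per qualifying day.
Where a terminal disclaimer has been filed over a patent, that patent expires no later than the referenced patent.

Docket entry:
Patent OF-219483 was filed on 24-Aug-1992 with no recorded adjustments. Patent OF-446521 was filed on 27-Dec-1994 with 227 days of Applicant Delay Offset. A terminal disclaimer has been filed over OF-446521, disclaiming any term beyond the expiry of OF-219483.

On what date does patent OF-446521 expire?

Natural term of OF-446521:
  Base: filing + 20 years → 27 December 2014.
  Applicant Delay Offset: −227 days → 14 May 2014.
Expiry of referenced patent OF-219483:
  Base: filing + 20 years → 24 August 2012.
Terminal disclaimer: OF-446521 expires on the earlier of 14 May 2014 and 24 August 2012.

2012-08-24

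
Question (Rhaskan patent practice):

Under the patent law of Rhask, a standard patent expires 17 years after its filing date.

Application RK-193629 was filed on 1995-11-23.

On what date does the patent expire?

Filing date + 17 years → 23 November 2012.

November 23, 2012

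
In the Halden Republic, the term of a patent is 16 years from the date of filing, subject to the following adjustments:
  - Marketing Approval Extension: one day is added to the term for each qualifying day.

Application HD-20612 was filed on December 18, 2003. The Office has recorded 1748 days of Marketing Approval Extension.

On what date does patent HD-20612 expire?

September 30, 2024

Base term: filing date + 16 years → 18 December 2019.
Marketing Approval Extension: +1748 days → 30 September 2024.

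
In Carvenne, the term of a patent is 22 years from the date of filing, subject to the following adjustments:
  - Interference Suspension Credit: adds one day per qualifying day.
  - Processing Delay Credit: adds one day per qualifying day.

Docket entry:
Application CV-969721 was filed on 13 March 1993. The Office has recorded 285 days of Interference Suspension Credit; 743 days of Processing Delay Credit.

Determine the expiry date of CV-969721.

January 4, 2018

Base term: filing date + 22 years → 13 March 2015.
Interference Suspension Credit: +285 days → 23 December 2015.
Processing Delay Credit: +743 days → 4 January 2018.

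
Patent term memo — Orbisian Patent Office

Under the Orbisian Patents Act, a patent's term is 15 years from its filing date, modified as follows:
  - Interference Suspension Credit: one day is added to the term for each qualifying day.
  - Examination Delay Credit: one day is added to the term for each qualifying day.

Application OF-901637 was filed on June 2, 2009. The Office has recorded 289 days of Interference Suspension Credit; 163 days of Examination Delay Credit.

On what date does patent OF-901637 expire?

Base term: filing date + 15 years → 2 June 2024.
Interference Suspension Credit: +289 days → 18 March 2025.
Examination Delay Credit: +163 days → 28 August 2025.

August 28, 2025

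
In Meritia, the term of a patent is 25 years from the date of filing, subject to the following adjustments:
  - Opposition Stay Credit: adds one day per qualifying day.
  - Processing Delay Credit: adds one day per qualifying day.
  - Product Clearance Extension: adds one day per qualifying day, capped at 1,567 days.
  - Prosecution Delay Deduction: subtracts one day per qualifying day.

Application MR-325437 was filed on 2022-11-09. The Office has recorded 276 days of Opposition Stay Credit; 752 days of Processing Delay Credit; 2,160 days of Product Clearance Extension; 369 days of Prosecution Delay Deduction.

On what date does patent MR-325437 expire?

2053-12-13

Base term: filing date + 25 years → 9 November 2047.
Opposition Stay Credit: +276 days → 11 August 2048.
Processing Delay Credit: +752 days → 2 September 2050.
Product Clearance Extension: 2160 days claimed exceeds the 1567-day cap, so +1567 days → 17 December 2054.
Prosecution Delay Deduction: −369 days → 13 December 2053.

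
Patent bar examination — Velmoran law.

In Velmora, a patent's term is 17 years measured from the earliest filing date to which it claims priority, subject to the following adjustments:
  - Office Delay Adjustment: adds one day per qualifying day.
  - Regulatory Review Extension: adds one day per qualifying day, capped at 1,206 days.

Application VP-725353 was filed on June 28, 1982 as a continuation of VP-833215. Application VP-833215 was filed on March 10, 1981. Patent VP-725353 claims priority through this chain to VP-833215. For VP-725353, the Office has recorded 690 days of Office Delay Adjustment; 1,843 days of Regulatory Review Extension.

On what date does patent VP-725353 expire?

Earliest priority filing: 10 March 1981.
Base term: 10 March 1981 + 17 years → 10 March 1998.
Office Delay Adjustment: +690 days → 29 January 2000.
Regulatory Review Extension: 1843 days claimed exceeds the 1206-day cap, so +1206 days → 19 May 2003.

May 19, 2003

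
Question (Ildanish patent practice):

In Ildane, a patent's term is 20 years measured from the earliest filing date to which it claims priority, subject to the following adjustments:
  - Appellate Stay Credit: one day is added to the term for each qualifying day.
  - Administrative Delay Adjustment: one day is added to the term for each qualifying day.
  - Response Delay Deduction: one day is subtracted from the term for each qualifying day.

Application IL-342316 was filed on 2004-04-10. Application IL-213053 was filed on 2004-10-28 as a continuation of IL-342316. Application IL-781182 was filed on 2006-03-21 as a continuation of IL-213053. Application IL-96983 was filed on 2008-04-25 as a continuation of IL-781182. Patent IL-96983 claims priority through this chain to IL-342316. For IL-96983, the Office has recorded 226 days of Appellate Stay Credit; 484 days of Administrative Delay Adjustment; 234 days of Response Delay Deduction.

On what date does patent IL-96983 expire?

2025-07-30

Earliest priority filing: 10 April 2004.
Base term: 10 April 2004 + 20 years → 10 April 2024.
Appellate Stay Credit: +226 days → 22 November 2024.
Administrative Delay Adjustment: +484 days → 21 March 2026.
Response Delay Deduction: −234 days → 30 July 2025.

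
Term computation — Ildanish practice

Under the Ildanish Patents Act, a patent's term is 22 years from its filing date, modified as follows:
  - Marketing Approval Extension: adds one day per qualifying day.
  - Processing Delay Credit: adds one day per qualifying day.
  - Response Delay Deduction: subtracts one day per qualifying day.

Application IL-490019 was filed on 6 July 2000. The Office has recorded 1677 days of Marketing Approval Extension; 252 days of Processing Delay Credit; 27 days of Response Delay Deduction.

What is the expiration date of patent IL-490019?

2027-09-20

Base term: filing date + 22 years → 6 July 2022.
Marketing Approval Extension: +1677 days → 7 February 2027.
Processing Delay Credit: +252 days → 17 October 2027.
Response Delay Deduction: −27 days → 20 September 2027.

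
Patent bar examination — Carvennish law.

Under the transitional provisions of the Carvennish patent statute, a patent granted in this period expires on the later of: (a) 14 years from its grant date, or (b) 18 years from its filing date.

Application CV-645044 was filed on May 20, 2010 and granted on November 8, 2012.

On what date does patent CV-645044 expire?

(a) grant + 14 years → 8 November 2026.
(b) filing + 18 years → 20 May 2028.
Later of the two: 20 May 2028.

May 20, 2028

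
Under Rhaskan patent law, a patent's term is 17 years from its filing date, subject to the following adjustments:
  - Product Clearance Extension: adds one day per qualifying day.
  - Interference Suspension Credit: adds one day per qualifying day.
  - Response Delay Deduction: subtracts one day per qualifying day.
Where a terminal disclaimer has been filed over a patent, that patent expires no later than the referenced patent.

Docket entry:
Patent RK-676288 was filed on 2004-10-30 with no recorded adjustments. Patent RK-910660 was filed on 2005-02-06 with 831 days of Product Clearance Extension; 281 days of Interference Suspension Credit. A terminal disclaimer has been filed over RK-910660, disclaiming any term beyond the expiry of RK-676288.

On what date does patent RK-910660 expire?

Natural term of RK-910660:
  Base: filing + 17 years → 6 February 2022.
  Product Clearance Extension: +831 days → 17 May 2024.
  Interference Suspension Credit: +281 days → 22 February 2025.
Expiry of referenced patent RK-676288:
  Base: filing + 17 years → 30 October 2021.
Terminal disclaimer: RK-910660 expires on the earlier of 22 February 2025 and 30 October 2021.

2021-10-30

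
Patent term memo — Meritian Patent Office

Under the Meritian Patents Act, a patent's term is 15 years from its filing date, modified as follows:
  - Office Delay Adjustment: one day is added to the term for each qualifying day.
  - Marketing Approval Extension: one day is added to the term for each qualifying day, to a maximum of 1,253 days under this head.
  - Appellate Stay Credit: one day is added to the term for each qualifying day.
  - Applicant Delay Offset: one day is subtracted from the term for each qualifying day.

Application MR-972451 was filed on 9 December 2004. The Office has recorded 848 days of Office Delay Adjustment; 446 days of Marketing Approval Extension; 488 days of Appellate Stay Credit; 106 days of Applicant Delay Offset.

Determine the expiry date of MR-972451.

2024-07-11

Base term: filing date + 15 years → 9 December 2019.
Office Delay Adjustment: +848 days → 5 April 2022.
Marketing Approval Extension: 446 days (within the 1253-day cap) → +446 days → 25 June 2023.
Appellate Stay Credit: +488 days → 25 October 2024.
Applicant Delay Offset: −106 days → 11 July 2024.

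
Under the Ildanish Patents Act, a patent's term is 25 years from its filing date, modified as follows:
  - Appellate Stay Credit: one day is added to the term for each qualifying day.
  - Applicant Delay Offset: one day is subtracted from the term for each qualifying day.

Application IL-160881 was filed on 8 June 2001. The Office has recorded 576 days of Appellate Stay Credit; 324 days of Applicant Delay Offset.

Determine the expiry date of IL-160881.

Base term: filing date + 25 years → 8 June 2026.
Appellate Stay Credit: +576 days → 5 January 2028.
Applicant Delay Offset: −324 days → 15 February 2027.

2027-02-15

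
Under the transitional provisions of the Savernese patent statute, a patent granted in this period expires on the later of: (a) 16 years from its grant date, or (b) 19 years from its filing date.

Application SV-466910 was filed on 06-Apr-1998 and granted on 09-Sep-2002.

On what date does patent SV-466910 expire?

(a) grant + 16 years → 9 September 2018.
(b) filing + 19 years → 6 April 2017.
Later of the two: 9 September 2018.

2018-09-09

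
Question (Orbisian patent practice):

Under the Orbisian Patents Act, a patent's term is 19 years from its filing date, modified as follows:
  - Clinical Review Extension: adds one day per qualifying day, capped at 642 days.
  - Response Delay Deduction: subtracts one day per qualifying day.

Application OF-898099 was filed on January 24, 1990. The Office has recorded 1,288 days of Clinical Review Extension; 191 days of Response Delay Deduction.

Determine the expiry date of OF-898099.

April 20, 2010

Base term: filing date + 19 years → 24 January 2009.
Clinical Review Extension: 1288 days claimed exceeds the 642-day cap, so +642 days → 28 October 2010.
Response Delay Deduction: −191 days → 20 April 2010.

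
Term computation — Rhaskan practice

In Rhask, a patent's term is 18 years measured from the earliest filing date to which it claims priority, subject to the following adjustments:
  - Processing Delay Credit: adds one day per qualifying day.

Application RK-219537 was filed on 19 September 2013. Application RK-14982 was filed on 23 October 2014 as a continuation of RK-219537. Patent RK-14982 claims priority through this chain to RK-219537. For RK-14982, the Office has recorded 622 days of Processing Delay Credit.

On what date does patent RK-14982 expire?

Earliest priority filing: 19 September 2013.
Base term: 19 September 2013 + 18 years → 19 September 2031.
Processing Delay Credit: +622 days → 2 June 2033.

2033-06-02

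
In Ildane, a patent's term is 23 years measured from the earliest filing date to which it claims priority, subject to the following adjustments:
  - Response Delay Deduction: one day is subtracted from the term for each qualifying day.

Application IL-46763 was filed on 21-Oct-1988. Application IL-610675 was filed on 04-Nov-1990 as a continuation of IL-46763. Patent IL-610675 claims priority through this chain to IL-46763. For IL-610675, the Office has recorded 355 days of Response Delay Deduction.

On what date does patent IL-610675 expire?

Earliest priority filing: 21 October 1988.
Base term: 21 October 1988 + 23 years → 21 October 2011.
Response Delay Deduction: −355 days → 31 October 2010.

2010-10-31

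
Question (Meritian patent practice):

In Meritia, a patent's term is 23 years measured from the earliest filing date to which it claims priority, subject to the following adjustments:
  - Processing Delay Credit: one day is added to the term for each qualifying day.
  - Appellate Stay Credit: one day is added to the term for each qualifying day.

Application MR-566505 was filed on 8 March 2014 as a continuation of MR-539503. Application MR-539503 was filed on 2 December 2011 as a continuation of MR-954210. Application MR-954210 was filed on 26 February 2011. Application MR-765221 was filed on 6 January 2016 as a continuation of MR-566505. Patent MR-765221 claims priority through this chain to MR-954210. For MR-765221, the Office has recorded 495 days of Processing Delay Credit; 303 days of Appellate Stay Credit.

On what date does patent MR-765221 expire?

Earliest priority filing: 26 February 2011.
Base term: 26 February 2011 + 23 years → 26 February 2034.
Processing Delay Credit: +495 days → 6 July 2035.
Appellate Stay Credit: +303 days → 4 May 2036.

May 4, 2036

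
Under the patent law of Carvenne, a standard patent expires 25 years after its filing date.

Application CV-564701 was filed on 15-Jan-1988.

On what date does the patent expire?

Filing date + 25 years → 15 January 2013.

2013-01-15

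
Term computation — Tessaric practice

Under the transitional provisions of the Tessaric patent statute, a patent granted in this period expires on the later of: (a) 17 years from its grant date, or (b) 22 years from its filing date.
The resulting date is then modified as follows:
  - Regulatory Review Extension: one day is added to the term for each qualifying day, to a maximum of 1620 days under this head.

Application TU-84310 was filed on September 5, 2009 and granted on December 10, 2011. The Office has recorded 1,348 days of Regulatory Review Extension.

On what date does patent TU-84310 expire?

May 15, 2035

(a) grant + 17 years → 10 December 2028.
(b) filing + 22 years → 5 September 2031.
Later of the two: 5 September 2031.
Regulatory Review Extension: 1348 days (within the 1620-day cap) → +1348 days → 15 May 2035.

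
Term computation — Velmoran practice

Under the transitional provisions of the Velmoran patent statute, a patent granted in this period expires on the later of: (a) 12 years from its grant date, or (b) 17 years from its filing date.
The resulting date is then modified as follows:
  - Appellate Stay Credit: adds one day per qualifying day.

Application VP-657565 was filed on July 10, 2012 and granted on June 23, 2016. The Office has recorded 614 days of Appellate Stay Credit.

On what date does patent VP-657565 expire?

(a) grant + 12 years → 23 June 2028.
(b) filing + 17 years → 10 July 2029.
Later of the two: 10 July 2029.
Appellate Stay Credit: +614 days → 16 March 2031.

March 16, 2031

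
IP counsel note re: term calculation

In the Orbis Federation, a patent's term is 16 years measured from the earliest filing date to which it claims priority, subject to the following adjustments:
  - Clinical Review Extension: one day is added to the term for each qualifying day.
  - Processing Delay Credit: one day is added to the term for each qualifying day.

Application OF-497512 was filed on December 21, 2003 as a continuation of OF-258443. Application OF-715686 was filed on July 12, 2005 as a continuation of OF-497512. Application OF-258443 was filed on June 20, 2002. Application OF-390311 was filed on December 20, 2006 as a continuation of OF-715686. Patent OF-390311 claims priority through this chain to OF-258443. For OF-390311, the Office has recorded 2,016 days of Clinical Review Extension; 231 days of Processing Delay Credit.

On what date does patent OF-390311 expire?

Earliest priority filing: 20 June 2002.
Base term: 20 June 2002 + 16 years → 20 June 2018.
Clinical Review Extension: +2016 days → 27 December 2023.
Processing Delay Credit: +231 days → 14 August 2024.

2024-08-14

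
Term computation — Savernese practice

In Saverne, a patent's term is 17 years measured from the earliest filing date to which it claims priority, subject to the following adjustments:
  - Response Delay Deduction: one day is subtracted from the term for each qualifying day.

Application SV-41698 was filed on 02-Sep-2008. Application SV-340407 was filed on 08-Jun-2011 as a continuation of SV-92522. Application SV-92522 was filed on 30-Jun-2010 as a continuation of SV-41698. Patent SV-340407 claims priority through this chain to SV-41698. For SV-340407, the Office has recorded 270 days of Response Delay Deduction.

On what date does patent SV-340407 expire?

December 6, 2024

Earliest priority filing: 2 September 2008.
Base term: 2 September 2008 + 17 years → 2 September 2025.
Response Delay Deduction: −270 days → 6 December 2024.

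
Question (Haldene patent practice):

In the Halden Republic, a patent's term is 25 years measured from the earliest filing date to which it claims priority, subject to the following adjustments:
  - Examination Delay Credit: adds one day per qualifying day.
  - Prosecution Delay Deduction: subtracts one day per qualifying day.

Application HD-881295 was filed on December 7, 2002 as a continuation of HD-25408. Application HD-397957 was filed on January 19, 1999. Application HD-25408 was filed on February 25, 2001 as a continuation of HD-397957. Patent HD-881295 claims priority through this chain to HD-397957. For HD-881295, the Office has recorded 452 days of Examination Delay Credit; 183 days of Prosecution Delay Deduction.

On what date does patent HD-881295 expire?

Earliest priority filing: 19 January 1999.
Base term: 19 January 1999 + 25 years → 19 January 2024.
Examination Delay Credit: +452 days → 15 April 2025.
Prosecution Delay Deduction: −183 days → 14 October 2024.

2024-10-14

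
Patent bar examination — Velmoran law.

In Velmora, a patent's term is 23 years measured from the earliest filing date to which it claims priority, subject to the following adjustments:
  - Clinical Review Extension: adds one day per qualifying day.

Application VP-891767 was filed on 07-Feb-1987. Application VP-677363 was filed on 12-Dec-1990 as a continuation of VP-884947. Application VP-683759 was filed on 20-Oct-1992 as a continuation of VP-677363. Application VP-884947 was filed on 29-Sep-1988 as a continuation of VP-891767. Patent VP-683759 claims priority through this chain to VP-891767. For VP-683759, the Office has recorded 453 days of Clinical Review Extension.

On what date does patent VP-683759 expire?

2011-05-06

Earliest priority filing: 7 February 1987.
Base term: 7 February 1987 + 23 years → 7 February 2010.
Clinical Review Extension: +453 days → 6 May 2011.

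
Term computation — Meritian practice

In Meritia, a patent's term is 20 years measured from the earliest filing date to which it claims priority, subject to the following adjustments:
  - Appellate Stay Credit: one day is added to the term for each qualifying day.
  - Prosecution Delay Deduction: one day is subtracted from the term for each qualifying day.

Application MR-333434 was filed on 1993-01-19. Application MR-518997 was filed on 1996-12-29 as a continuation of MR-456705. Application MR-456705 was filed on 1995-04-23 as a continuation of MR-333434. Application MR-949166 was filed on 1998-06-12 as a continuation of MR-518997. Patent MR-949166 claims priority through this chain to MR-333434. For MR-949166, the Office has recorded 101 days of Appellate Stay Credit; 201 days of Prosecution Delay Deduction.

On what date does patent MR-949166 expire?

October 11, 2012

Earliest priority filing: 19 January 1993.
Base term: 19 January 1993 + 20 years → 19 January 2013.
Appellate Stay Credit: +101 days → 30 April 2013.
Prosecution Delay Deduction: −201 days → 11 October 2012.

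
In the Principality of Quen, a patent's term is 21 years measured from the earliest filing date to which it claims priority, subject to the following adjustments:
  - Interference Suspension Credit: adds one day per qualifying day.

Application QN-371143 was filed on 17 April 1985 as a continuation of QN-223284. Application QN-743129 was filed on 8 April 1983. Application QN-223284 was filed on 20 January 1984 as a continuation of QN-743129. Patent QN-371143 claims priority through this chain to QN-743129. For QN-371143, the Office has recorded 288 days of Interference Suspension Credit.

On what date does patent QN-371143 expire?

Earliest priority filing: 8 April 1983.
Base term: 8 April 1983 + 21 years → 8 April 2004.
Interference Suspension Credit: +288 days → 21 January 2005.

January 21, 2005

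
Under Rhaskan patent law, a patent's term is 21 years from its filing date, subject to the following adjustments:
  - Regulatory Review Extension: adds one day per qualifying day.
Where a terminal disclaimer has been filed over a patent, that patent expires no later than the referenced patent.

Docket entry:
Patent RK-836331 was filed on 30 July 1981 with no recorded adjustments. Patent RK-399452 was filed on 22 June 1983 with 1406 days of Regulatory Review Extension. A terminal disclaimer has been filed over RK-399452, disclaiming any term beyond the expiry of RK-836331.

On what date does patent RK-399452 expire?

Natural term of RK-399452:
  Base: filing + 21 years → 22 June 2004.
  Regulatory Review Extension: +1406 days → 28 April 2008.
Expiry of referenced patent RK-836331:
  Base: filing + 21 years → 30 July 2002.
Terminal disclaimer: RK-399452 expires on the earlier of 28 April 2008 and 30 July 2002.

2002-07-30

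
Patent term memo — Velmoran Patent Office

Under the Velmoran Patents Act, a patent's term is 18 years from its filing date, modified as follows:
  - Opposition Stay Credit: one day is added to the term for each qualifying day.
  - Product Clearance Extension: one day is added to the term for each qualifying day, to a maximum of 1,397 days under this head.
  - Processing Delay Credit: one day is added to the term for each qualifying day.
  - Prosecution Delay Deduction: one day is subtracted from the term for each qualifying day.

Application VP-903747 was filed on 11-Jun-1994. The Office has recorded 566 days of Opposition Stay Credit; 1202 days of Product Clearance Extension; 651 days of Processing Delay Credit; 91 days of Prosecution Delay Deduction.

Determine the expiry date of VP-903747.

2018-10-26

Base term: filing date + 18 years → 11 June 2012.
Opposition Stay Credit: +566 days → 29 December 2013.
Product Clearance Extension: 1202 days (within the 1397-day cap) → +1202 days → 14 April 2017.
Processing Delay Credit: +651 days → 25 January 2019.
Prosecution Delay Deduction: −91 days → 26 October 2018.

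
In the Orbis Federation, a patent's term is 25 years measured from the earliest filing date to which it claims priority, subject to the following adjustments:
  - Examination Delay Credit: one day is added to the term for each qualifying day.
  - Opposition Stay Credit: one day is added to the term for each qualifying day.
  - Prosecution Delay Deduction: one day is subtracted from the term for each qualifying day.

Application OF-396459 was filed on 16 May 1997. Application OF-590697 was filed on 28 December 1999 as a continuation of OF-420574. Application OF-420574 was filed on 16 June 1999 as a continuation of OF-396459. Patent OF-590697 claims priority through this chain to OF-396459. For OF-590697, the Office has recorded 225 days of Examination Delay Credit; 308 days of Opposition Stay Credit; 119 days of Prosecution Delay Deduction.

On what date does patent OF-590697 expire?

2023-07-04

Earliest priority filing: 16 May 1997.
Base term: 16 May 1997 + 25 years → 16 May 2022.
Examination Delay Credit: +225 days → 27 December 2022.
Opposition Stay Credit: +308 days → 31 October 2023.
Prosecution Delay Deduction: −119 days → 4 July 2023.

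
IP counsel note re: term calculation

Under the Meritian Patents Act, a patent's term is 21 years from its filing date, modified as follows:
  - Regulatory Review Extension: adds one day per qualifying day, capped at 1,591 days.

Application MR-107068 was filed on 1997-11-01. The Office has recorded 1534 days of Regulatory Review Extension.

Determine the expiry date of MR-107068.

Base term: filing date + 21 years → 1 November 2018.
Regulatory Review Extension: 1534 days (within the 1591-day cap) → +1534 days → 13 January 2023.

2023-01-13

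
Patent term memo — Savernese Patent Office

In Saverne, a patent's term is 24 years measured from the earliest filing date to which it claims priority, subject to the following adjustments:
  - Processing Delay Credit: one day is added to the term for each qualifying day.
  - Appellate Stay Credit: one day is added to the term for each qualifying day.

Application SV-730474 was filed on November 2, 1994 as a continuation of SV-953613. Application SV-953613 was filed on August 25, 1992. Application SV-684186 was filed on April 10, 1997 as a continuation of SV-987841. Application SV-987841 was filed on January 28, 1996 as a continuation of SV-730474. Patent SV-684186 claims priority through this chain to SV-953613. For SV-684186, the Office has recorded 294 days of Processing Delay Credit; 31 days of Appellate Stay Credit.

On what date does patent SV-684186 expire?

Earliest priority filing: 25 August 1992.
Base term: 25 August 1992 + 24 years → 25 August 2016.
Processing Delay Credit: +294 days → 15 June 2017.
Appellate Stay Credit: +31 days → 16 July 2017.

July 16, 2017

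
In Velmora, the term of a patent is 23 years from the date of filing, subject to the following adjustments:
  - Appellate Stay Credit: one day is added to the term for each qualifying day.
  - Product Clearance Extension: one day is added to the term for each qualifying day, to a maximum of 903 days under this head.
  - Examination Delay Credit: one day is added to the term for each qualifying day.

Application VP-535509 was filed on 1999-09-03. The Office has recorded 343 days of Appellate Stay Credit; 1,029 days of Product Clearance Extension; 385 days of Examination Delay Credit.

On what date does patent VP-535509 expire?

2027-02-20

Base term: filing date + 23 years → 3 September 2022.
Appellate Stay Credit: +343 days → 12 August 2023.
Product Clearance Extension: 1029 days claimed exceeds the 903-day cap, so +903 days → 31 January 2026.
Examination Delay Credit: +385 days → 20 February 2027.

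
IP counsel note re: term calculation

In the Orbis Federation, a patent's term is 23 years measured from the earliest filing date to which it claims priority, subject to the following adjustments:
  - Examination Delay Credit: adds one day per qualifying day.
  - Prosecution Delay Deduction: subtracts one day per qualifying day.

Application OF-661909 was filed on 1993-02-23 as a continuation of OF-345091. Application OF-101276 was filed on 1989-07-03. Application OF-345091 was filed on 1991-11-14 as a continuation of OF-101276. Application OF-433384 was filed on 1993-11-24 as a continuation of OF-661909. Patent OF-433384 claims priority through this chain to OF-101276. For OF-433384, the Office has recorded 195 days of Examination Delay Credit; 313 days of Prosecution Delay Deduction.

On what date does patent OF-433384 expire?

March 7, 2012

Earliest priority filing: 3 July 1989.
Base term: 3 July 1989 + 23 years → 3 July 2012.
Examination Delay Credit: +195 days → 14 January 2013.
Prosecution Delay Deduction: −313 days → 7 March 2012.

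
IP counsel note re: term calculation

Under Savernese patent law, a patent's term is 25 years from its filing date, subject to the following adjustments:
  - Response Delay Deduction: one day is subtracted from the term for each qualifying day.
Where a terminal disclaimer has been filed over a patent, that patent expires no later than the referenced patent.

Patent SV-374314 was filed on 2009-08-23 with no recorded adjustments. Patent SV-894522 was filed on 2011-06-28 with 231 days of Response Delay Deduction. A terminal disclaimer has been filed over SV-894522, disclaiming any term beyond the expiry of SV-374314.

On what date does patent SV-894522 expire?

August 23, 2034

Natural term of SV-894522:
  Base: filing + 25 years → 28 June 2036.
  Response Delay Deduction: −231 days → 10 November 2035.
Expiry of referenced patent SV-374314:
  Base: filing + 25 years → 23 August 2034.
Terminal disclaimer: SV-894522 expires on the earlier of 10 November 2035 and 23 August 2034.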